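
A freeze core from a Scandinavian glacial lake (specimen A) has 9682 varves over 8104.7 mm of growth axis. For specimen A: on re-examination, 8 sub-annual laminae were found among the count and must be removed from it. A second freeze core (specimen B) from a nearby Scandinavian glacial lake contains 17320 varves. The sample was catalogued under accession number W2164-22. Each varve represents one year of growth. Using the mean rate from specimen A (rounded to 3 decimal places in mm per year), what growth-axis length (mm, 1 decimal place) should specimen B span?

14514.2 mm

Specimen A: correcting the raw count gives 9682 − 8 = 9674 true varves.
A: 8104.7 mm over 9674 years gives 8104.7 / 9674 ≈ 0.838 mm per year.
B's length ≈ 0.838 × 17320 = 14514.2 mm.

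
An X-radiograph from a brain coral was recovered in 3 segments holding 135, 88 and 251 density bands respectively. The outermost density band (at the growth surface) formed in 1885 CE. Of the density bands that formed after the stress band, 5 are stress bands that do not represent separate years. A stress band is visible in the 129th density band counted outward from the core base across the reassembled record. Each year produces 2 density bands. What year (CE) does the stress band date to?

Total density bands = 135 + 88 + 251 = 474.
474 − 129 = 345 density bands lie beyond the stress band toward the growth surface.
345 − 5 false = 340 true density bands after the stress band.
With 2 density bands per year, 340 / 2 = 170 years.
1885 − 170 = 1715 CE.

1715 CE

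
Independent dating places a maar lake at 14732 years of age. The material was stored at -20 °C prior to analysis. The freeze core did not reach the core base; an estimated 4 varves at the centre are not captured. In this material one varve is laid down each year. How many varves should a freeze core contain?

Expected varves over 14732 years: 14732.
Subtracting the 4 varves not captured gives 14732 − 4 = 14728 varves in the record.

14728 varves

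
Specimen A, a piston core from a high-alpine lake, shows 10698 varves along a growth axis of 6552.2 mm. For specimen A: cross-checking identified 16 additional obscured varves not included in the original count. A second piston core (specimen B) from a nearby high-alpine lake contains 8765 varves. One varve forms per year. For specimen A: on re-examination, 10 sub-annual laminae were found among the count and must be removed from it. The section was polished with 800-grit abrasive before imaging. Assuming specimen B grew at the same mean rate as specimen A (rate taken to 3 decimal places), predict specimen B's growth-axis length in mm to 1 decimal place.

Specimen A: true varve count = 10698 − 10 + 16 = 10704.
A: Mean rate = 6552.2 mm / 10704 years ≈ 0.612 mm per year.
B's length ≈ 0.612 × 8765 = 5364.2 mm.

5364.2 mm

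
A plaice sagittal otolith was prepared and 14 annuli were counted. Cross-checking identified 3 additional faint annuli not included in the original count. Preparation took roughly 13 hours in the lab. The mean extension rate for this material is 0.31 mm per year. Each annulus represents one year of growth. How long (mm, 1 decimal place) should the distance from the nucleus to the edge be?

5.3 mm

Correcting the raw count gives 14 + 3 = 17 true annuli.
Length ≈ 0.31 × 17 = 5.3 mm.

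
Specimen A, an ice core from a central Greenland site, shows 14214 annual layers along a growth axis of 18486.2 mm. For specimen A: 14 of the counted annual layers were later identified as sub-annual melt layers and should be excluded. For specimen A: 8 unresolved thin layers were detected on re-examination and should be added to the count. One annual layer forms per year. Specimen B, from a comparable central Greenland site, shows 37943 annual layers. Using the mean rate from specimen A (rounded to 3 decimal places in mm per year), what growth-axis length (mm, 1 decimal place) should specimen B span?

Specimen A: true annual layer count = 14214 − 14 + 8 = 14208.
A: Mean rate = 18486.2 mm / 14208 years ≈ 1.301 mm per year.
Length of B = 1.301 × 37943 = 49363.8 mm.

49363.8 mm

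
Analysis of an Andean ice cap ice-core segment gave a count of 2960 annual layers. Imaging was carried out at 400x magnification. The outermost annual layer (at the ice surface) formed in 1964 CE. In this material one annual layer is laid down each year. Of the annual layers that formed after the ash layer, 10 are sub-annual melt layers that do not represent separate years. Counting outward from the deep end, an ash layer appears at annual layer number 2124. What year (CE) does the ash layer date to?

1138 CE

Between annual layer 2124 and the ice surface there are 2960 − 2124 = 836 annual layers.
Removing the 10 false annual layers leaves 836 − 10 = 826 true annual layers beyond the ash layer.
Counting back 826 years from 1964 CE places the ash layer in 1964 − 826 = 1138 CE.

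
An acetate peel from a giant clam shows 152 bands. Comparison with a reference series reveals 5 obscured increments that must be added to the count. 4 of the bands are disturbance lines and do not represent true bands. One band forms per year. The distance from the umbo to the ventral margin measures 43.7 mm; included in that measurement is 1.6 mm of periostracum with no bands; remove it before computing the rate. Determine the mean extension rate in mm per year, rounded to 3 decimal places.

0.275 mm per year

Adjusted count: 152 − 4 + 5 = 153 bands.
The growth record spans 43.7 − 1.6 = 42.1 mm.
Mean rate = 42.1 mm / 153 years ≈ 0.275 mm per year.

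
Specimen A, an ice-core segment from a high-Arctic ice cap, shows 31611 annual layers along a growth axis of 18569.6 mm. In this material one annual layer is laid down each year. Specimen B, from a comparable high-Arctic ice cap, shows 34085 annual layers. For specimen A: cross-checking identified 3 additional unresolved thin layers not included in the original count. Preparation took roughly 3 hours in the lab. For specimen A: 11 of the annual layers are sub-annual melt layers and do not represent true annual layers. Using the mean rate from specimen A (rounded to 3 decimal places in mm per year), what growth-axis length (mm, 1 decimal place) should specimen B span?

Specimen A: after corrections the count is 31611 − 11 + 3 = 31603 annual layers.
A: Mean rate = 18569.6 mm / 31603 years ≈ 0.588 mm/year.
B's length ≈ 0.588 × 34085 = 20042.0 mm.

20042.0 mm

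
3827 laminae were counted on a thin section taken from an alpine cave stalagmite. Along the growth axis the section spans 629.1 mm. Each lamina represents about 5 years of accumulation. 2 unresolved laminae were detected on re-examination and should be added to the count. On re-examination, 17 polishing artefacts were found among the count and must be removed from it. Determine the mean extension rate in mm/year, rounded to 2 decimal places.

Adjusted count: 3827 − 17 + 2 = 3812 laminae.
At 5 years per lamina, 3812 × 5 = 19060 years.
Mean rate = 629.1 mm / 19060 years ≈ 0.03 mm/year.

0.03 mm/year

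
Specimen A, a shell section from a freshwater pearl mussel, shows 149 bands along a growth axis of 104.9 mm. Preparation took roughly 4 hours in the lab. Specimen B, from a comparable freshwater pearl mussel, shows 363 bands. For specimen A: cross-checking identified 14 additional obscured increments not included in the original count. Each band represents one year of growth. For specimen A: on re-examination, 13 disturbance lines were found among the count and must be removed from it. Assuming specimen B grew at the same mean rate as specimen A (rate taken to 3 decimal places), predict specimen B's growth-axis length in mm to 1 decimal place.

Specimen A: after corrections the count is 149 − 13 + 14 = 150 bands.
A: 104.9 mm over 150 years gives 104.9 / 150 ≈ 0.699 mm per year.
B's length ≈ 0.699 × 363 = 253.7 mm.

253.7 mm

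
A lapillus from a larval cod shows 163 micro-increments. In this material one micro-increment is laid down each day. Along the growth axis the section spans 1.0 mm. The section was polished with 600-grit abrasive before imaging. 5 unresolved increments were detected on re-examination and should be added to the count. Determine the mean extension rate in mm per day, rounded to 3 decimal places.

0.006 mm per day

True micro-increment count = 163 + 5 = 168.
Extension rate ≈ 1.0 / 168 = 0.006 mm per day.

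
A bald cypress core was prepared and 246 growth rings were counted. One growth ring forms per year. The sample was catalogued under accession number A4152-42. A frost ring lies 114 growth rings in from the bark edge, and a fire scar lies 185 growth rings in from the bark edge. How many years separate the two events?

185 − 114 = 71 growth rings lie between the two events.
One growth ring per year makes the interval 71 years.

71 years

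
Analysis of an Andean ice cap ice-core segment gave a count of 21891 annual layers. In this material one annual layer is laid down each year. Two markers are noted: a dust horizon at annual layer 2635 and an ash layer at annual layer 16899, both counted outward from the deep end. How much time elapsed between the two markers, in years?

The two markers are separated by 16899 − 2635 = 14264 annual layers.
One annual layer per year makes the interval 14264 years.

14264 years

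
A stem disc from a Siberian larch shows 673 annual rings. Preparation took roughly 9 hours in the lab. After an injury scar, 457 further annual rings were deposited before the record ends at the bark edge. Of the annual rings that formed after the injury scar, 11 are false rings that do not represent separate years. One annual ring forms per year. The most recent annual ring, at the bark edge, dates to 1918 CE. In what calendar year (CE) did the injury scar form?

1472 CE

There are 457 annual rings younger than the injury scar.
Removing the 11 false annual rings leaves 457 − 11 = 446 true annual rings beyond the injury scar.
The annual ring at the bark edge is 1918 CE, so the injury scar dates to 1918 − 446 = 1472 CE.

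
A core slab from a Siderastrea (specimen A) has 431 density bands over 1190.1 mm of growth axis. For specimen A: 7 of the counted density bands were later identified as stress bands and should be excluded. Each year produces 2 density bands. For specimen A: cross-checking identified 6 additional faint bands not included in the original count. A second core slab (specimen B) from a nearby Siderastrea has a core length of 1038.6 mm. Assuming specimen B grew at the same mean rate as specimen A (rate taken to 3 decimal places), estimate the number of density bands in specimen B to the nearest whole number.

375 density bands

Specimen A: after corrections the count is 431 − 7 + 6 = 430 density bands.
Specimen A: dividing by 2 density bands per year: 430 / 2 = 215 years.
A: 1190.1 mm over 215 years gives 1190.1 / 215 ≈ 5.535 mm per year.
For B, 1038.6 / 5.535 = 187.64 years; at 2 density bands per year that is 187.64 × 2 ≈ 375 density bands.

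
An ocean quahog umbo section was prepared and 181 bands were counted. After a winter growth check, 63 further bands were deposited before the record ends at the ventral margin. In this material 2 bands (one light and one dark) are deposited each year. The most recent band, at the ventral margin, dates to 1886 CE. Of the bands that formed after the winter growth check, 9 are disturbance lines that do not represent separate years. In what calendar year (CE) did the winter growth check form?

There are 63 bands younger than the winter growth check.
Removing the 9 false bands leaves 63 − 9 = 54 true bands beyond the winter growth check.
With 2 bands per year, 54 / 2 = 27 years.
1886 − 27 = 1859 CE.

1859 CE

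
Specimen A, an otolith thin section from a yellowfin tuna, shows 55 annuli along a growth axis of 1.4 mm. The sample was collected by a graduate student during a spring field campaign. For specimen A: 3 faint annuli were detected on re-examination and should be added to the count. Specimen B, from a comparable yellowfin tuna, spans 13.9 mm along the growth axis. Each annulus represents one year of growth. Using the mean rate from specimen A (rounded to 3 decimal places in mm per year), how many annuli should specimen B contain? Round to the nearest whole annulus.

Specimen A: correcting the raw count gives 55 + 3 = 58 true annuli.
A: 1.4 mm over 58 years gives 1.4 / 58 ≈ 0.024 mm/year.
B spans 13.9 / 0.024 = 579.17 years ≈ 579 annuli.

579 annuli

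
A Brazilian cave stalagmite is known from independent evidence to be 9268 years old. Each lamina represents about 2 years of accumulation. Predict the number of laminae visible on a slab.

4634 laminae

At 2 years per lamina, 9268 / 2 = 4634 laminae are expected.
So 4634 laminae should be present.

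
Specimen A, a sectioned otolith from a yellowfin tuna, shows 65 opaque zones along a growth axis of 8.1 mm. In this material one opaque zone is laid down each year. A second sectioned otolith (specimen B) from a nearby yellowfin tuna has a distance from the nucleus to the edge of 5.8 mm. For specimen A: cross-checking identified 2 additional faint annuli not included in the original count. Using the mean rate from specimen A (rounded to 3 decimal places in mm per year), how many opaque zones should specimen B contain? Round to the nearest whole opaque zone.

48 opaque zones

Specimen A: true opaque zone count = 65 + 2 = 67.
A: Mean rate = 8.1 mm / 67 years ≈ 0.121 mm/yr.
B spans 5.8 / 0.121 = 47.93 years ≈ 48 opaque zones.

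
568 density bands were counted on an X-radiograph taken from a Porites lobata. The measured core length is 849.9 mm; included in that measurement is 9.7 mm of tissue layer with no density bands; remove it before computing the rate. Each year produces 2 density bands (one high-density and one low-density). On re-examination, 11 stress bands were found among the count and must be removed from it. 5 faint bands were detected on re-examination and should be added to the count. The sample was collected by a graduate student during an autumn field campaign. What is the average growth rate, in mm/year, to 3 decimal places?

Correcting the raw count gives 568 − 11 + 5 = 562 true density bands.
With 2 density bands per year, 562 / 2 = 281 years.
Removing the 9.7 mm offcut leaves 849.9 − 9.7 = 840.2 mm.
Extension rate ≈ 840.2 / 281 = 2.990 mm/year.

2.990 mm/year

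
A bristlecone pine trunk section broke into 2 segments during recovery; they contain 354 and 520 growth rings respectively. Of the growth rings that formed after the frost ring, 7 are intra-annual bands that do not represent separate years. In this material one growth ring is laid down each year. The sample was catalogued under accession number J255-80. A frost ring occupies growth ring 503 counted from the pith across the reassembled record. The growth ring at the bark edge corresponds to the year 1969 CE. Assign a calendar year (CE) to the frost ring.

Total growth rings = 354 + 520 = 874.
The frost ring sits at growth ring 503 from the pith, so 874 − 503 = 371 growth rings formed after it.
Removing the 7 false growth rings leaves 371 − 7 = 364 true growth rings beyond the frost ring.
1969 − 364 = 1605 CE.

1605 CE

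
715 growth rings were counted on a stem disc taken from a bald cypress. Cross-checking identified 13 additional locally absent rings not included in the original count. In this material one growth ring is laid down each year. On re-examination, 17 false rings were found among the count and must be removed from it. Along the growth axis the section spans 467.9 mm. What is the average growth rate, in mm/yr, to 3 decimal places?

True growth ring count = 715 − 17 + 13 = 711.
Mean rate = 467.9 mm / 711 years ≈ 0.658 mm/yr.

0.658 mm/yr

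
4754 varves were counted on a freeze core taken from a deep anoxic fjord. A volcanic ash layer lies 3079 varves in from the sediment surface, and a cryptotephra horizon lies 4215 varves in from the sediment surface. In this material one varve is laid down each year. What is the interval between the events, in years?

The two markers are separated by 4215 − 3079 = 1136 varves.
One varve per year makes the interval 1136 years.

1136 years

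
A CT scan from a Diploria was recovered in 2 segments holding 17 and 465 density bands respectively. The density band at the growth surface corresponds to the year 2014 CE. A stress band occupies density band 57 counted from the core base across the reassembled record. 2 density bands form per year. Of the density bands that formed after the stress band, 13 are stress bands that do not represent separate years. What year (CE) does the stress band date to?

Total density bands = 17 + 465 = 482.
482 − 57 = 425 density bands lie beyond the stress band toward the growth surface.
Removing the 13 false density bands leaves 425 − 13 = 412 true density bands beyond the stress band.
With 2 density bands per year, 412 / 2 = 206 years.
2014 − 206 = 1808 CE.

1808 CE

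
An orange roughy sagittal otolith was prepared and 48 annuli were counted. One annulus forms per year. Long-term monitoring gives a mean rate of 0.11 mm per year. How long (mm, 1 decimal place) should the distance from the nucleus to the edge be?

The record spans 48 years at 0.11 mm per year.
Predicted length = 0.11 mm/year × 48 years = 5.3 mm.

5.3 mm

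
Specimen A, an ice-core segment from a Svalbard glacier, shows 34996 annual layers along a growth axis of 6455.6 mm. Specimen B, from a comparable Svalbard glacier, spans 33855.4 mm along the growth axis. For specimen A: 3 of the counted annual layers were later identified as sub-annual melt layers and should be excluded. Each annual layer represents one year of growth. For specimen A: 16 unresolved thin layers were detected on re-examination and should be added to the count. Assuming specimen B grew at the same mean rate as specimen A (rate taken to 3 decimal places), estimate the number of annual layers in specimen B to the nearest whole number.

Specimen A: correcting the raw count gives 34996 − 3 + 16 = 35009 true annual layers.
A: 6455.6 mm over 35009 years gives 6455.6 / 35009 ≈ 0.184 mm/year.
B spans 33855.4 / 0.184 = 183996.74 years ≈ 183997 annual layers.

183997 annual layers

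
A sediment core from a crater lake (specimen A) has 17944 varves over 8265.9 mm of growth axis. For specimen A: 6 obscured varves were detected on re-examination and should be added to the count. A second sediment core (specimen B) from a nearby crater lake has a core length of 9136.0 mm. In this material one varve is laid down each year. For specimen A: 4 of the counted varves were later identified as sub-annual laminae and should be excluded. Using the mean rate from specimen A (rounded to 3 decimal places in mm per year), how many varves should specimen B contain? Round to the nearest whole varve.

19818 varves

Specimen A: after corrections the count is 17944 − 4 + 6 = 17946 varves.
A: Mean rate = 8265.9 mm / 17946 years ≈ 0.461 mm per year.
Specimen B: 9136.0 mm / 0.461 mm per year = 19817.79 years ≈ 19818 varves.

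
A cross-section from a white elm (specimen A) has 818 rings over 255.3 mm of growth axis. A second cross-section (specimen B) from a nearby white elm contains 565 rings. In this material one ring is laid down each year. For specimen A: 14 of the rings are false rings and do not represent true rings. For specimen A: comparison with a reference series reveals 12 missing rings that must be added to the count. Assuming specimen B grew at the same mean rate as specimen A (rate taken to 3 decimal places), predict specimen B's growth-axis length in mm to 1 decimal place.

Specimen A: after corrections the count is 818 − 14 + 12 = 816 rings.
A: Extension rate ≈ 255.3 / 816 = 0.313 mm per year.
B's length ≈ 0.313 × 565 = 176.8 mm.

176.8 mm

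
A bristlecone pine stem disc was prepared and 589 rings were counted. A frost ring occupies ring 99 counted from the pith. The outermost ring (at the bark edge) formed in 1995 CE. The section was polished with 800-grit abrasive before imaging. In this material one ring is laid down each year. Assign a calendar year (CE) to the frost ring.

1505 CE

589 − 99 = 490 rings lie beyond the frost ring toward the bark edge.
The ring at the bark edge is 1995 CE, so the frost ring dates to 1995 − 490 = 1505 CE.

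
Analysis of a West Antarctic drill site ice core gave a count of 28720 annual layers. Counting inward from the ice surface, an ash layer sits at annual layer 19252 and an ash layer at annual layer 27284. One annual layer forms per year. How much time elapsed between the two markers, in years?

8032 years

Separation: 27284 − 19252 = 8032 annual layers.
One annual layer per year makes the interval 8032 years.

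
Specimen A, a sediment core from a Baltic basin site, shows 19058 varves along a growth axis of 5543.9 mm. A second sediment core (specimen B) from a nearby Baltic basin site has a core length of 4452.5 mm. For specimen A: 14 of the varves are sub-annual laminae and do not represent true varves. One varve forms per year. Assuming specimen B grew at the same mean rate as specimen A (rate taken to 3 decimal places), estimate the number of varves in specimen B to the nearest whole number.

Specimen A: true varve count = 19058 − 14 = 19044.
A: Extension rate ≈ 5543.9 / 19044 = 0.291 mm per year.
For B, 4452.5 / 0.291 = 15300.69 years ≈ 15301 varves.

15301 varves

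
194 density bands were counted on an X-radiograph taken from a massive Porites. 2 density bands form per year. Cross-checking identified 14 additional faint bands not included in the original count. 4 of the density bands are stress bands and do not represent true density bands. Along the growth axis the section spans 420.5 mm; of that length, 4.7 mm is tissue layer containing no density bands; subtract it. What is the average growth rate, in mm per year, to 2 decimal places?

True density band count = 194 − 4 + 14 = 204.
With 2 density bands per year, 204 / 2 = 102 years.
Net length = 420.5 − 4.7 = 415.8 mm.
Extension rate ≈ 415.8 / 102 = 4.08 mm per year.

4.08 mm per year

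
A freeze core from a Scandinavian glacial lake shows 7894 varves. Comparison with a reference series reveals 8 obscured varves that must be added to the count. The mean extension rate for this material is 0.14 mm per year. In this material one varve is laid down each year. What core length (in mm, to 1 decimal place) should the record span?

True varve count = 7894 + 8 = 7902.
7902 years at 0.14 mm/year gives 0.14 × 7902 = 1106.3 mm.

1106.3 mm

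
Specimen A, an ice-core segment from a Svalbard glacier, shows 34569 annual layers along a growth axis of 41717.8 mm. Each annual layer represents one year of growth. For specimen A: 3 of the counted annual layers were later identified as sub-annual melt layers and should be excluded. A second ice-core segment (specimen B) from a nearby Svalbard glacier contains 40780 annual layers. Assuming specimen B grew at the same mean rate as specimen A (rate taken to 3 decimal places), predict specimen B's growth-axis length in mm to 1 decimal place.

49221.5 mm

Specimen A: correcting the raw count gives 34569 − 3 = 34566 true annual layers.
A: Extension rate ≈ 41717.8 / 34566 = 1.207 mm/year.
For B, 1.207 mm/year × 40780 years = 49221.5 mm.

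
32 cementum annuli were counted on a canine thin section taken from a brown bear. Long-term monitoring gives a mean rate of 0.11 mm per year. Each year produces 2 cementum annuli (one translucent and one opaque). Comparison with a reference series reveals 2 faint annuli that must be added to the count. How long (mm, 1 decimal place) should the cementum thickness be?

1.9 mm

Correcting the raw count gives 32 + 2 = 34 true cementum annuli.
34 cementum annuli at 2 per year is 34 / 2 = 17 years.
Predicted length = 0.11 mm/year × 17 years = 1.9 mm.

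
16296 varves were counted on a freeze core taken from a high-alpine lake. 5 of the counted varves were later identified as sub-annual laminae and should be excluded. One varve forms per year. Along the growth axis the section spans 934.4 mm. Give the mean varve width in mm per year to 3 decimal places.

0.057 mm per year

Correcting the raw count gives 16296 − 5 = 16291 true varves.
Extension rate ≈ 934.4 / 16291 = 0.057 mm per year.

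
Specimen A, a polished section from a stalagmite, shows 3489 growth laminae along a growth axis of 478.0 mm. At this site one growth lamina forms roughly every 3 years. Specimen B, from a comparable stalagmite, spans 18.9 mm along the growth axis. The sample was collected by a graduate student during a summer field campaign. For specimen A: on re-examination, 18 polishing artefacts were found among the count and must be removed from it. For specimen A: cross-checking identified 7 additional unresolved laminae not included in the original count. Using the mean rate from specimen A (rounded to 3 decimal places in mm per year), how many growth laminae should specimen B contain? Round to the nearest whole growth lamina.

137 growth laminae

Specimen A: after corrections the count is 3489 − 18 + 7 = 3478 growth laminae.
Specimen A: 3478 growth laminae at 3 years each span 3478 × 3 = 10434 years.
A: 478.0 mm over 10434 years gives 478.0 / 10434 ≈ 0.046 mm/year.
B spans 18.9 / 0.046 = 410.87 years; at 3 years per growth lamina that is 410.87 / 3 ≈ 137 growth laminae.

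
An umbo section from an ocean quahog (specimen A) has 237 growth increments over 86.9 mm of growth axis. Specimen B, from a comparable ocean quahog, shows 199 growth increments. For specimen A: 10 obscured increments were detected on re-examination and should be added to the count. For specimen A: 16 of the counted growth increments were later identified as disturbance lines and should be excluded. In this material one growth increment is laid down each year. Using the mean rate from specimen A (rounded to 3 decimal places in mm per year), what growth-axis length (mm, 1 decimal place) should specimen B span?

74.8 mm

Specimen A: true growth increment count = 237 − 16 + 10 = 231.
A: Extension rate ≈ 86.9 / 231 = 0.376 mm per year.
Length of B = 0.376 × 199 = 74.8 mm.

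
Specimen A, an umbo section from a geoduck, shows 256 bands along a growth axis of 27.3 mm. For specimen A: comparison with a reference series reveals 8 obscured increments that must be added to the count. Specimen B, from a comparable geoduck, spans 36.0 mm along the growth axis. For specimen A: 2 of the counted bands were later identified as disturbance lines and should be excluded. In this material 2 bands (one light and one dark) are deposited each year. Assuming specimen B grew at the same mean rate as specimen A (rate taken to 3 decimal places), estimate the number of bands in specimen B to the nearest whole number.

Specimen A: true band count = 256 − 2 + 8 = 262.
Specimen A: dividing by 2 bands per year: 262 / 2 = 131 years.
A: 27.3 mm over 131 years gives 27.3 / 131 ≈ 0.208 mm/year.
For B, 36.0 / 0.208 = 173.08 years; at 2 bands per year that is 173.08 × 2 ≈ 346 bands.

346 bands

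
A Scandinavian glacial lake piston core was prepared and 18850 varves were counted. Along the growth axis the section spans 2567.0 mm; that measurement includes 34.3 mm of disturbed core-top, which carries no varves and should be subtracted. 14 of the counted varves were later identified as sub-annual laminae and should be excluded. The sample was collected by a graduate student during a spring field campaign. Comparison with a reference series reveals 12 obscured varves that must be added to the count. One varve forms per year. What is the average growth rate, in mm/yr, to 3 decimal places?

0.134 mm/yr

Correcting the raw count gives 18850 − 14 + 12 = 18848 true varves.
Net length = 2567.0 − 34.3 = 2532.7 mm.
Extension rate ≈ 2532.7 / 18848 = 0.134 mm/yr.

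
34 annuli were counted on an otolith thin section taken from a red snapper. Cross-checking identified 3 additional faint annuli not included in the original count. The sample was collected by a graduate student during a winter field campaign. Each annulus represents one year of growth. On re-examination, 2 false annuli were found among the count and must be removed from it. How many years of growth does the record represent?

35 yr

True annulus count = 34 − 2 + 3 = 35.
At one annulus per year, that is 35 years.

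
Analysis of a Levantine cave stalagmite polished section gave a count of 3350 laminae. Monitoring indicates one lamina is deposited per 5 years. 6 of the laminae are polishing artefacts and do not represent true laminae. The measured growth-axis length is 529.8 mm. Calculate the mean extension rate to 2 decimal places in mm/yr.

Correcting the raw count gives 3350 − 6 = 3344 true laminae.
3344 laminae at 5 years each span 3344 × 5 = 16720 years.
Extension rate ≈ 529.8 / 16720 = 0.03 mm/yr.

0.03 mm/yr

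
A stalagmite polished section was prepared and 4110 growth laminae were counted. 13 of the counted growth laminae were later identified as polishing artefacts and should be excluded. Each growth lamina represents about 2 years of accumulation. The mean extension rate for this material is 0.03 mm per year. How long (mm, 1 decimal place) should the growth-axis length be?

245.8 mm

Correcting the raw count gives 4110 − 13 = 4097 true growth laminae.
Multiplying by 2 years per growth lamina: 4097 × 2 = 8194 years.
8194 years at 0.03 mm/year gives 0.03 × 8194 = 245.8 mm.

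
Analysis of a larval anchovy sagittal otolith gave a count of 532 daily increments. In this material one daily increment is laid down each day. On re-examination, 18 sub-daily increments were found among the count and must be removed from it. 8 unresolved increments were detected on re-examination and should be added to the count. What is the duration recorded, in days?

Correcting the raw count gives 532 − 18 + 8 = 522 true daily increments.
With a one-to-one daily increment periodicity this is 522 days.

522 days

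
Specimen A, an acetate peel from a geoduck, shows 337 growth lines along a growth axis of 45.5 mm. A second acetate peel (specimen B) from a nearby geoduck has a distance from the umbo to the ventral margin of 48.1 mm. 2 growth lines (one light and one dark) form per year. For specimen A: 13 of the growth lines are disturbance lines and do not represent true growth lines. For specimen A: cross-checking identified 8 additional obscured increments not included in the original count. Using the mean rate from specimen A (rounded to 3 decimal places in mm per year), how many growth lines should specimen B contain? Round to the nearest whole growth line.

Specimen A: true growth line count = 337 − 13 + 8 = 332.
Specimen A: with 2 growth lines per year, 332 / 2 = 166 years.
A: Extension rate ≈ 45.5 / 166 = 0.274 mm per year.
For B, 48.1 / 0.274 = 175.55 years; at 2 growth lines per year that is 175.55 × 2 ≈ 351 growth lines.

351 growth lines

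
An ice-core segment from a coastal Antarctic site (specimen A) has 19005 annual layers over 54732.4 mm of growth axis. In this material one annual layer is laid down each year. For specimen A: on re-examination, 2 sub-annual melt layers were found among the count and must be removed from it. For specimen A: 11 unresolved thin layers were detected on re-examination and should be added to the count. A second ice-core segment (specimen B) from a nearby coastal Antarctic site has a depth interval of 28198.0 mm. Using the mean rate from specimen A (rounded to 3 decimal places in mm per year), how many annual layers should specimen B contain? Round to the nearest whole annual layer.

Specimen A: true annual layer count = 19005 − 2 + 11 = 19014.
A: Extension rate ≈ 54732.4 / 19014 = 2.879 mm per year.
For B, 28198.0 / 2.879 = 9794.37 years ≈ 9794 annual layers.

9794 annual layers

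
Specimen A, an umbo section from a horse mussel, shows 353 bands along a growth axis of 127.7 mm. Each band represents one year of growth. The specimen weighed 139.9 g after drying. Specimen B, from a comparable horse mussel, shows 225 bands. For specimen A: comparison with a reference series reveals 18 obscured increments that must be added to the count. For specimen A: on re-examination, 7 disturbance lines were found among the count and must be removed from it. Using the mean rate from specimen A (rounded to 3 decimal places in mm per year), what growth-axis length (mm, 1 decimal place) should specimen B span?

Specimen A: adjusted count: 353 − 7 + 18 = 364 bands.
A: Mean rate = 127.7 mm / 364 years ≈ 0.351 mm per year.
Length of B = 0.351 × 225 = 79.0 mm.

79.0 mm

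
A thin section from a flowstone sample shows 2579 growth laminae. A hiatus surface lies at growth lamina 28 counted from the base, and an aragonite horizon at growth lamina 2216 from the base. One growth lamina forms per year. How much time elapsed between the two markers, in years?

2188 yr

Separation: 2216 − 28 = 2188 growth laminae.
At one growth lamina per year, 2188 years elapsed between them.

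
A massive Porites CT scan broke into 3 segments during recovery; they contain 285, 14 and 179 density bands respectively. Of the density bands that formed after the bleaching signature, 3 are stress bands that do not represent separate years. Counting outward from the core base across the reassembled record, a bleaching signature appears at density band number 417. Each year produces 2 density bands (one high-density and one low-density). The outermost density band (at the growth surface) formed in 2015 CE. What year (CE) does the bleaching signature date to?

Total density bands = 285 + 14 + 179 = 478.
Between density band 417 and the growth surface there are 478 − 417 = 61 density bands.
Removing the 3 false density bands leaves 61 − 3 = 58 true density bands beyond the bleaching signature.
58 density bands at 2 per year is 58 / 2 = 29 years.
2015 − 29 = 1986 CE.

1986 CE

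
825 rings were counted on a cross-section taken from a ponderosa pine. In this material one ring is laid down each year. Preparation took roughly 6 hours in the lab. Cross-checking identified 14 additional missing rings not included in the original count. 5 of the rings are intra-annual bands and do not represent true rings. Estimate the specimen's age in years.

834 years

True ring count = 825 − 5 + 14 = 834.
One ring per year makes the duration 834 years.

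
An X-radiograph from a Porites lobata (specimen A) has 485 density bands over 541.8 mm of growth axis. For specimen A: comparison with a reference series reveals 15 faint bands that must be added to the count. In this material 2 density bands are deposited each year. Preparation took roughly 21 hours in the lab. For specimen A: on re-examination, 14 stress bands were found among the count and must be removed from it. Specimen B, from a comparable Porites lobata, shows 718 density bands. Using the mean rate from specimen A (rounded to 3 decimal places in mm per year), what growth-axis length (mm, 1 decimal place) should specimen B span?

800.6 mm

Specimen A: correcting the raw count gives 485 − 14 + 15 = 486 true density bands.
Specimen A: 486 density bands at 2 per year is 486 / 2 = 243 years.
A: Mean rate = 541.8 mm / 243 years ≈ 2.230 mm per year.
Specimen B: with 2 density bands per year, 718 / 2 = 359 years. B's length ≈ 2.230 × 359 = 800.6 mm.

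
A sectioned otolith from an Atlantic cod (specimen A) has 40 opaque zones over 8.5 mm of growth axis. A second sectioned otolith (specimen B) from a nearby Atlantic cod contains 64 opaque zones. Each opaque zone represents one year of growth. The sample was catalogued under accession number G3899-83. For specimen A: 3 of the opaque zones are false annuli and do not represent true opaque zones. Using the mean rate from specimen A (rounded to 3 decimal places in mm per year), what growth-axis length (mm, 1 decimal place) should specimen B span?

14.7 mm

Specimen A: after corrections the count is 40 − 3 = 37 opaque zones.
A: 8.5 mm over 37 years gives 8.5 / 37 ≈ 0.230 mm/yr.
B's length ≈ 0.230 × 64 = 14.7 mm.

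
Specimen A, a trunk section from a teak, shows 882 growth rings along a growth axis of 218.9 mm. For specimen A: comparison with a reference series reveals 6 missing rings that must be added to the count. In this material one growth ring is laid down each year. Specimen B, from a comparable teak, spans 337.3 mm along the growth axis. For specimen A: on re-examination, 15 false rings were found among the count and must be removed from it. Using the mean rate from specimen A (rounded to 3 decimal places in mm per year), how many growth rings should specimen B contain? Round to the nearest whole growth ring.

Specimen A: correcting the raw count gives 882 − 15 + 6 = 873 true growth rings.
A: 218.9 mm over 873 years gives 218.9 / 873 ≈ 0.251 mm/yr.
For B, 337.3 / 0.251 = 1343.82 years ≈ 1344 growth rings.

1344 growth rings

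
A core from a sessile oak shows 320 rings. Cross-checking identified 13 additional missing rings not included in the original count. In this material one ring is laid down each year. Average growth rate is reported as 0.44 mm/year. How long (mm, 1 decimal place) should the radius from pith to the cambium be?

Adjusted count: 320 + 13 = 333 rings.
333 years at 0.44 mm/year gives 0.44 × 333 = 146.5 mm.

146.5 mm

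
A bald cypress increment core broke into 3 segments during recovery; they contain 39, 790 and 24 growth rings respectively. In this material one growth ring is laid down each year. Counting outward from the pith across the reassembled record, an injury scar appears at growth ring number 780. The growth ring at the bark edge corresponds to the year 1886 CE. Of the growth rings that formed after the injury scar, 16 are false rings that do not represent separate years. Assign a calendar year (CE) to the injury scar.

Total growth rings = 39 + 790 + 24 = 853.
853 − 780 = 73 growth rings lie beyond the injury scar toward the bark edge.
Excluding 16 false growth rings: 73 − 16 = 57.
The growth ring at the bark edge is 1886 CE, so the injury scar dates to 1886 − 57 = 1829 CE.

1829 CE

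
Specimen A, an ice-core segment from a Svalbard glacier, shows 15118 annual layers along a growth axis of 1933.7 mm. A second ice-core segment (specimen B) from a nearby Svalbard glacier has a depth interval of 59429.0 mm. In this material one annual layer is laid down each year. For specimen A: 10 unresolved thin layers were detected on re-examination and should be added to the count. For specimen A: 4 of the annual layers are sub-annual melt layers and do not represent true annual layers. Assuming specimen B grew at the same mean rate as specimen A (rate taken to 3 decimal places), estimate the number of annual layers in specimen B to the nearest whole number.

Specimen A: true annual layer count = 15118 − 4 + 10 = 15124.
A: Mean rate = 1933.7 mm / 15124 years ≈ 0.128 mm/year.
For B, 59429.0 / 0.128 = 464289.06 years ≈ 464289 annual layers.

464289 annual layers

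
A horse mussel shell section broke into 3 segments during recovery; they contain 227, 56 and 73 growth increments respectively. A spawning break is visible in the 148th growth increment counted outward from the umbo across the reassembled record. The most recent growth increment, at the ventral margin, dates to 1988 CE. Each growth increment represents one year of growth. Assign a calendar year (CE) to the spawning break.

Total growth increments = 227 + 56 + 73 = 356.
Between growth increment 148 and the ventral margin there are 356 − 148 = 208 growth increments.
Counting back 208 years from 1988 CE places the spawning break in 1988 − 208 = 1780 CE.

1780 CE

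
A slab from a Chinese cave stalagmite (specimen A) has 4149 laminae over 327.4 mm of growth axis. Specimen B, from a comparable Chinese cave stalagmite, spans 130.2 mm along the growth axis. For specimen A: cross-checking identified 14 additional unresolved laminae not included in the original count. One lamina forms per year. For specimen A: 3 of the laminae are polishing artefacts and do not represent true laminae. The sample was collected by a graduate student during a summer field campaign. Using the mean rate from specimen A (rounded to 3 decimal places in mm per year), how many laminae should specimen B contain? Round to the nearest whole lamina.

Specimen A: correcting the raw count gives 4149 − 3 + 14 = 4160 true laminae.
A: Extension rate ≈ 327.4 / 4160 = 0.079 mm/year.
B spans 130.2 / 0.079 = 1648.10 years ≈ 1648 laminae.

1648 laminae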